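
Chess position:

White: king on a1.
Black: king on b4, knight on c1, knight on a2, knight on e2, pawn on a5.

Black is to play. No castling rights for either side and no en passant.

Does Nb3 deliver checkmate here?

After Nb3: white king on a1; in check: yes, from the black knight on b3.
White has 3 legal replies: Kb2, Kxa2, Kb1.
In check but a legal move exists → not checkmate.

no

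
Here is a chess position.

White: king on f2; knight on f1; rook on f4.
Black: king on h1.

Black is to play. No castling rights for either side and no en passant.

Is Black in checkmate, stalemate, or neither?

stalemate

Black to move; black king on h1.
In check: no.
King squares — g1: attacked by Kf2; g2: attacked by Kf2; h2: attacked by Nf1.
Legal moves for Black: none.
Not in check and no legal moves → stalemate.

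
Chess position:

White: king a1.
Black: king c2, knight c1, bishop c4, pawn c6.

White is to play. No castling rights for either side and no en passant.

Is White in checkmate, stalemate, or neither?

stalemate

White to move; white king on a1.
In check: no.
King squares — b1: attacked by Kc2; a2: attacked by Nc1; b2: attacked by Kc2.
Legal moves for White: none.
Not in check and no legal moves → stalemate.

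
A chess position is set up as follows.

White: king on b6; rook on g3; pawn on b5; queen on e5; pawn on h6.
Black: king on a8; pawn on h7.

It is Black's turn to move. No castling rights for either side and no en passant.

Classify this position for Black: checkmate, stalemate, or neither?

stalemate

Black to move; black king on a8.
In check: no.
King squares — a7: attacked by Kb6; b7: attacked by Kb6; b8: attacked by Qe5.
Legal moves for Black: none.
Not in check and no legal moves → stalemate.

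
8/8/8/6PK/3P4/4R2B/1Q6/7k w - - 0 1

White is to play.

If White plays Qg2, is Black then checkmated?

yes

After Qg2: black king on h1; in check: yes, from the white queen on g2.
King squares — g1: attacked by Qg2; g2: attacked by Bh3; h2: attacked by Qg2.
Black has no legal moves → checkmate.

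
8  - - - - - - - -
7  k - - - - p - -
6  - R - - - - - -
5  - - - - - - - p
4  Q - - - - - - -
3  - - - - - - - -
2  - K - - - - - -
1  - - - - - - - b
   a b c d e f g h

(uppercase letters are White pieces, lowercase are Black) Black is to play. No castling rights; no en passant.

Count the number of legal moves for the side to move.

1

Black to move; king on a7.
In check: yes, from the white queen on a4.
Legal moves: Kxb6.
Count: 1.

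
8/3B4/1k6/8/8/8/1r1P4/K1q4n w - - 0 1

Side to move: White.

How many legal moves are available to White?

0

White to move; king on a1.
In check: yes, from the black queen on c1.
Legal moves: none.
Count: 0.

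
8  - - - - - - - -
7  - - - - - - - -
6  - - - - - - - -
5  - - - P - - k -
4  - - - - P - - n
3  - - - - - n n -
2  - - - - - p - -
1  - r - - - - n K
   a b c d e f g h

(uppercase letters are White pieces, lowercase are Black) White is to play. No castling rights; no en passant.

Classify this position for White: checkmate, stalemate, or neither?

checkmate

White to move; white king on h1.
In check: yes, from the black knight on g3.
King squares — g1: attacked by Rb1; g2: attacked by Nh4; h2: attacked by Nf3.
Legal moves for White: none.
In check with no legal moves → checkmate.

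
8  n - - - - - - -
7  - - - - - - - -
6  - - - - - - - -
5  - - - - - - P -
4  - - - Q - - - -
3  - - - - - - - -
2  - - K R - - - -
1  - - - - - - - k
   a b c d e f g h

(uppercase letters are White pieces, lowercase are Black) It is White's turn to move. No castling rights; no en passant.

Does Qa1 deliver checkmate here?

After Qa1: black king on h1; in check: yes, from the white queen on a1.
King squares — g1: attacked by Qa1; g2: attacked by Rd2; h2: attacked by Rd2.
Black has no legal moves → checkmate.

yes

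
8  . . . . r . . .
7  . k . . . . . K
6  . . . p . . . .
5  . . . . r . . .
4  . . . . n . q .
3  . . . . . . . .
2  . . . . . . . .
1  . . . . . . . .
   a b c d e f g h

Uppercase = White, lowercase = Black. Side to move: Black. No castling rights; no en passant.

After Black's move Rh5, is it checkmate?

After Rh5: white king on h7; in check: yes, from the black rook on h5.
King squares — g6: attacked by Qg4; h6: attacked by Rh5; g7: attacked by Qg4; g8: attacked by Qg4; h8: attacked by Rh5.
White has no legal moves → checkmate.

yes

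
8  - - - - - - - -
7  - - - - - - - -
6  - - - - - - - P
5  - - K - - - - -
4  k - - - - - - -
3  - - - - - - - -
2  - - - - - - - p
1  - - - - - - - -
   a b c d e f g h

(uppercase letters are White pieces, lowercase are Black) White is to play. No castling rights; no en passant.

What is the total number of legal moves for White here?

White to move; king on c5.
In check: no.
Legal moves: Kd6, Kc6, Kb6, Kd5, Kd4, Kc4, h7.
Count: 7.

7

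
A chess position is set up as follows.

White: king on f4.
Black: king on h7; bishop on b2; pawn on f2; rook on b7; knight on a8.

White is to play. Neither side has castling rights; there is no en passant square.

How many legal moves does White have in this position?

7

White to move; king on f4.
In check: no.
Legal moves: Kg5, Kf5, Kg4, Ke4, Kg3, Kf3, Ke3.
Count: 7.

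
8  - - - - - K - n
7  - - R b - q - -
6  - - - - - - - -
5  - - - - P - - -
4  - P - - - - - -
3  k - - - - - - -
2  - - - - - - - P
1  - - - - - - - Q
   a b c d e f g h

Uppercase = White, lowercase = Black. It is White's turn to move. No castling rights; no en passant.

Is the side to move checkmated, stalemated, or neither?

White to move; white king on f8.
In check: yes, from the black queen on f7.
King squares — e7: attacked by Qf7; f7: attacked by Nh8; g7: attacked by Qf7; e8: attacked by Bd7; g8: attacked by Qf7.
Legal moves for White: none.
In check with no legal moves → checkmate.

checkmate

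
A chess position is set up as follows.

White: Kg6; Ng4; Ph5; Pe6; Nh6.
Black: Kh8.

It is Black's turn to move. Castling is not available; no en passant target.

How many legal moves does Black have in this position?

0

Black to move; king on h8.
In check: no.
Legal moves: none.
Count: 0.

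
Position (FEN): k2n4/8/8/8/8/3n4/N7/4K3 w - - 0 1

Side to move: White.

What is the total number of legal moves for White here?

4

White to move; king on e1.
In check: yes, from the black knight on d3.
Legal moves: Ke2, Kd2, Kf1, Kd1.
Count: 4.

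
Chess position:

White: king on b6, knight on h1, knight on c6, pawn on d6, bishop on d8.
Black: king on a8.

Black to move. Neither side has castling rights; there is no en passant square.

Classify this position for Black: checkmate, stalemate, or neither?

stalemate

Black to move; black king on a8.
In check: no.
King squares — a7: attacked by Kb6; b7: attacked by Kb6; b8: attacked by Nc6.
Legal moves for Black: none.
Not in check and no legal moves → stalemate.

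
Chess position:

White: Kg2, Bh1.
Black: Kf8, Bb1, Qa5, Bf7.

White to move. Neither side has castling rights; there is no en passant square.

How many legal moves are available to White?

7

White to move; king on g2.
In check: no.
Legal moves: Kh3, Kg3, Kf3, Kh2, Kf2, Kg1, Kf1.
Count: 7.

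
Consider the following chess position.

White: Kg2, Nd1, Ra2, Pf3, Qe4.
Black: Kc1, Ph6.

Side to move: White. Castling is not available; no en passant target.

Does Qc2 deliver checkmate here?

After Qc2: black king on c1; in check: yes, from the white queen on c2.
King squares — b1: attacked by Qc2; d1: attacked by Qc2; b2: attacked by Nd1; c2: attacked by Ra2; d2: attacked by Qc2.
Black has no legal moves → checkmate.

yes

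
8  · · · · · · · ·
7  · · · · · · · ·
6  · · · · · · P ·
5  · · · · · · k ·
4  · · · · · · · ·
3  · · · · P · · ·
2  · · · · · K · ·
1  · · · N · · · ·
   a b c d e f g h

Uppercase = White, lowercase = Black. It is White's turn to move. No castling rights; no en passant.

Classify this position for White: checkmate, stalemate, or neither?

White to move; white king on f2.
In check: no.
Legal moves for White: Kg3, Kf3, Kg2, Ke2, Kg1, Kf1, Ke1, Nc3, Nb2, g7, e4.
White has 11 legal moves and is not in check → neither.

neither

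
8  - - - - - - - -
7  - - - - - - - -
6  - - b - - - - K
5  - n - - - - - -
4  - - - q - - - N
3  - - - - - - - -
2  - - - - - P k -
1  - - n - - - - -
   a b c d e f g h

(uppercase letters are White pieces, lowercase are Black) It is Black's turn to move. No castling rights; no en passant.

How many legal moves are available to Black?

7

Black to move; king on g2.
In check: yes, from the white knight on h4.
Legal moves: Kh3, Kh2, Kxf2, Kh1, Kg1, Kf1, Qxh4+.
Count: 7.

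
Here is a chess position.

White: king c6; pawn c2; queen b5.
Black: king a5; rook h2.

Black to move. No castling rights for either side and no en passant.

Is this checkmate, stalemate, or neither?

checkmate

Black to move; black king on a5.
In check: yes, from the white queen on b5.
King squares — a4: attacked by Qb5; b4: attacked by Qb5; b5: attacked by Kc6; a6: attacked by Qb5; b6: attacked by Qb5.
Legal moves for Black: none.
In check with no legal moves → checkmate.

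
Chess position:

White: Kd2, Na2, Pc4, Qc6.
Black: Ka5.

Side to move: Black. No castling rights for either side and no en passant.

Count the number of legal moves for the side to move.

Black to move; king on a5.
In check: no.
Legal moves: none.
Count: 0.

0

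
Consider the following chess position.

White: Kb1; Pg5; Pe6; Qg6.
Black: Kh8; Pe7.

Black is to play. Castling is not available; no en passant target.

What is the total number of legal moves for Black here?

0

Black to move; king on h8.
In check: no.
Legal moves: none.
Count: 0.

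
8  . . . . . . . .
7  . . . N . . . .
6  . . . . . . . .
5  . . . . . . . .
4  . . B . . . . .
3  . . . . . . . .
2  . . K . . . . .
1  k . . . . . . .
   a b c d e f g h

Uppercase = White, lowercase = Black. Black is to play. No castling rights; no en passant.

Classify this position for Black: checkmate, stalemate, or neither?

Black to move; black king on a1.
In check: no.
King squares — b1: attacked by Kc2; a2: attacked by Bc4; b2: attacked by Kc2.
Legal moves for Black: none.
Not in check and no legal moves → stalemate.

stalemate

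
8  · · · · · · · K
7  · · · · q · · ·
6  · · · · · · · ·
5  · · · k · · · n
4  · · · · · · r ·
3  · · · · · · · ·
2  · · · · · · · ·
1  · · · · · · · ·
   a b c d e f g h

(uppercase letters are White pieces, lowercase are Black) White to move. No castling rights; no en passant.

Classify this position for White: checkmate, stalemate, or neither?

White to move; white king on h8.
In check: no.
King squares — g7: attacked by Rg4; h7: attacked by Qe7; g8: attacked by Rg4.
Legal moves for White: none.
Not in check and no legal moves → stalemate.

stalemate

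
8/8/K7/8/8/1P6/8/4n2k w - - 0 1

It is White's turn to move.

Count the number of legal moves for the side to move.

6

White to move; king on a6.
In check: no.
Legal moves: Kb7, Ka7, Kb6, Kb5, Ka5, b4.
Count: 6.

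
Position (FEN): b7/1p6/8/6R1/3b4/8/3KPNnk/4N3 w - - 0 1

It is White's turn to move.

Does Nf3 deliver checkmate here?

yes

After Nf3: black king on h2; in check: yes, from the white knight on f3.
King squares — g1: attacked by Nf3; h1: attacked by Nf2; g2: own knight; g3: attacked by Rg5; h3: attacked by Nf2.
Black has no legal moves → checkmate.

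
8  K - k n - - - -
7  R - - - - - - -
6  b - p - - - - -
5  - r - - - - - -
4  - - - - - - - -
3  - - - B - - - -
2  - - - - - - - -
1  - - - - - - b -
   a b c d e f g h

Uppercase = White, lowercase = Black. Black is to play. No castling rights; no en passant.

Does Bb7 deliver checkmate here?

After Bb7: white king on a8; in check: yes, from the black bishop on b7.
White has 1 legal reply: Rxb7.
In check but a legal move exists → not checkmate.

no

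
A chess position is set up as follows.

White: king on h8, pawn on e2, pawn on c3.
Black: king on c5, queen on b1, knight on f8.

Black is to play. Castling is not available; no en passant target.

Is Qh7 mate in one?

yes

After Qh7: white king on h8; in check: yes, from the black queen on h7.
King squares — g7: attacked by Qh7; h7: attacked by Nf8; g8: attacked by Qh7.
White has no legal moves → checkmate.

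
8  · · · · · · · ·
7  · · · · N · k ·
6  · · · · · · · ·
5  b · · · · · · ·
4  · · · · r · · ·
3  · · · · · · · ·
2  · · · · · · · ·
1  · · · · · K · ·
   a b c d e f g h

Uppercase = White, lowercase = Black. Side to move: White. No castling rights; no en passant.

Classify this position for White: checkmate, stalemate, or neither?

White to move; white king on f1.
In check: no.
Legal moves for White: Ng8, Nc8, Ng6, Nc6, Nf5+, Nd5, Kg2, Kf2, Kg1.
White has 9 legal moves and is not in check → neither.

neither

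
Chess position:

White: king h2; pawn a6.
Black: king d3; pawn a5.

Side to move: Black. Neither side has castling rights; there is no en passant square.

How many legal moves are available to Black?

9

Black to move; king on d3.
In check: no.
Legal moves: Ke4, Kd4, Kc4, Ke3, Kc3, Ke2, Kd2, Kc2, a4.
Count: 9.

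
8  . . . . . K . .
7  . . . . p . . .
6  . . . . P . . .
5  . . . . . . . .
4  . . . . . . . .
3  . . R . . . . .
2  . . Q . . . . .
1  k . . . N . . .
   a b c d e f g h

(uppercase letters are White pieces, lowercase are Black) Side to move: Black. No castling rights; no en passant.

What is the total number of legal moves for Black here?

Black to move; king on a1.
In check: no.
Legal moves: none.
Count: 0.

0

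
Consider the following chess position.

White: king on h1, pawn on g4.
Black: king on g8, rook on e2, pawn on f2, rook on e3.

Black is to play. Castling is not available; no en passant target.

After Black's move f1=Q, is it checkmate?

After f1=Q: white king on h1; in check: yes, from the black queen on f1.
King squares — g1: attacked by Qf1; g2: attacked by Qf1; h2: attacked by Re2.
White has no legal moves → checkmate.

yes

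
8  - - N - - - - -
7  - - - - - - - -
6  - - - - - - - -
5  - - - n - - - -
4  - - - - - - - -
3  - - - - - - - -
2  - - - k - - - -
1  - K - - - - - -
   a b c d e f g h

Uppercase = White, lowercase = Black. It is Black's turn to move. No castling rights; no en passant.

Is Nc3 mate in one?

no

After Nc3: white king on b1; in check: yes, from the black knight on c3.
White has 2 legal replies: Kb2, Ka1.
In check but a legal move exists → not checkmate.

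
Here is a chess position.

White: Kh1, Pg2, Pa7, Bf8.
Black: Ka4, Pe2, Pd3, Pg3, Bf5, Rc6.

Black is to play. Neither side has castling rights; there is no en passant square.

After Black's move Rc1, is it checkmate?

yes

After Rc1: white king on h1; in check: yes, from the black rook on c1.
King squares — g1: attacked by Rc1; g2: own pawn; h2: attacked by Pg3.
White has no legal moves → checkmate.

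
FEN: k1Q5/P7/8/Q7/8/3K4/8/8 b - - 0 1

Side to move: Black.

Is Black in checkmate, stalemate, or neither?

Black to move; black king on a8.
In check: yes, from the white queen on c8.
King squares — a7: attacked by Qa5; b7: attacked by Qc8; b8: attacked by Pa7.
Legal moves for Black: none.
In check with no legal moves → checkmate.

checkmate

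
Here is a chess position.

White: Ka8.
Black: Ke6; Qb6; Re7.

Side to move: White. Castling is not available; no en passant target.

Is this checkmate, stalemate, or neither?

stalemate

White to move; white king on a8.
In check: no.
King squares — a7: attacked by Qb6; b7: attacked by Qb6; b8: attacked by Qb6.
Legal moves for White: none.
Not in check and no legal moves → stalemate.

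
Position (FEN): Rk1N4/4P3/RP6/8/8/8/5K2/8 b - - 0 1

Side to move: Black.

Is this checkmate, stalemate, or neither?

checkmate

Black to move; black king on b8.
In check: yes, from the white rook on a8.
King squares — a7: attacked by Ra6; b7: attacked by Nd8; c7: attacked by Pb6; a8: attacked by Ra6; c8: attacked by Ra8.
Legal moves for Black: none.
In check with no legal moves → checkmate.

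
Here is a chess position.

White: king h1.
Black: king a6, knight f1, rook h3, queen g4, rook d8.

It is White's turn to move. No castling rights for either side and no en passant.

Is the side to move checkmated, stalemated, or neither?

White to move; white king on h1.
In check: yes, from the black rook on h3.
King squares — g1: attacked by Qg4; g2: attacked by Qg4; h2: attacked by Nf1.
Legal moves for White: none.
In check with no legal moves → checkmate.

checkmate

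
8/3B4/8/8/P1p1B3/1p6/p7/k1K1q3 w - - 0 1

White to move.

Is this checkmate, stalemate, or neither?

White to move; white king on c1.
In check: yes, from the black queen on e1.
King squares — b1: attacked by Ka1; d1: attacked by Qe1; b2: attacked by Ka1; c2: attacked by Pb3; d2: attacked by Qe1.
Legal moves for White: none.
In check with no legal moves → checkmate.

checkmate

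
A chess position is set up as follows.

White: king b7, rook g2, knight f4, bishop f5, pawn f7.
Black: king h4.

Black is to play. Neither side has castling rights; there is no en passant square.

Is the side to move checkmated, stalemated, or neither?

Black to move; black king on h4.
In check: no.
King squares — g3: attacked by Rg2; h3: attacked by Nf4; g4: attacked by Rg2; g5: attacked by Rg2; h5: attacked by Nf4.
Legal moves for Black: none.
Not in check and no legal moves → stalemate.

stalemate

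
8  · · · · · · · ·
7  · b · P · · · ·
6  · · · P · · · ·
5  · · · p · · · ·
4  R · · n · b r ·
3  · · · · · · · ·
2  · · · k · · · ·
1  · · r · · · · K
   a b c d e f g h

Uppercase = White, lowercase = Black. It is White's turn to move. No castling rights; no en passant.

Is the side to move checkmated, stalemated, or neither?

checkmate

White to move; white king on h1.
In check: yes, from the black rook on c1.
King squares — g1: attacked by Rc1; g2: attacked by Rg4; h2: attacked by Bf4.
Legal moves for White: none.
In check with no legal moves → checkmate.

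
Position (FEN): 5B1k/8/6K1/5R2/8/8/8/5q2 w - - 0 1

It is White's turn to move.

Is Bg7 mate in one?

no

After Bg7: black king on h8; in check: yes, from the white bishop on g7.
Black has 1 legal reply: Kg8.
In check but a legal move exists → not checkmate.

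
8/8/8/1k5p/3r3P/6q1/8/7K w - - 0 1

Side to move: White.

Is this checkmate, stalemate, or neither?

stalemate

White to move; white king on h1.
In check: no.
King squares — g1: attacked by Qg3; g2: attacked by Qg3; h2: attacked by Qg3.
Legal moves for White: none.
Not in check and no legal moves → stalemate.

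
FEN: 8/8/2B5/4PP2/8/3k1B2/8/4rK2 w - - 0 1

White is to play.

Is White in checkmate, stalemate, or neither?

White to move; white king on f1.
In check: yes, from the black rook on e1.
King squares — e1: available; g1: attacked by Re1; e2: attacked by Re1; f2: available; g2: available.
Legal moves for White: Kg2, Kf2, Kxe1.
White is in check but has 3 legal moves → neither.

neither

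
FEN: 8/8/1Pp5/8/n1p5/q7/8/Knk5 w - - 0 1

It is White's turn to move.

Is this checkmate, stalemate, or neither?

White to move; white king on a1.
In check: yes, from the black queen on a3.
King squares — b1: attacked by Kc1; a2: attacked by Qa3; b2: attacked by Kc1.
Legal moves for White: none.
In check with no legal moves → checkmate.

checkmate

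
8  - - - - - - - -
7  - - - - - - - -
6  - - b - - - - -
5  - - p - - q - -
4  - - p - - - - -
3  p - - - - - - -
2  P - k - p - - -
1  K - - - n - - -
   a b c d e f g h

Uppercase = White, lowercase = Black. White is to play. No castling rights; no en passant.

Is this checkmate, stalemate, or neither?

stalemate

White to move; white king on a1.
In check: no.
King squares — b1: attacked by Kc2; a2: own pawn; b2: attacked by Kc2.
Legal moves for White: none.
Not in check and no legal moves → stalemate.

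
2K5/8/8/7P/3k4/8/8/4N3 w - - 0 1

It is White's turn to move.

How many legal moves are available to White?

White to move; king on c8.
In check: no.
Legal moves: Kd8, Kb8, Kd7, Kc7, Kb7, Nf3+, Nd3, Ng2, Nc2+, h6.
Count: 10.

10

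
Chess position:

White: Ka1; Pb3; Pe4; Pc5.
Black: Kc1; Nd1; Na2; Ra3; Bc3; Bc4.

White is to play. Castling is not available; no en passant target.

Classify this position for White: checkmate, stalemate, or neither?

White to move; white king on a1.
In check: yes, from the black bishop on c3.
King squares — b1: attacked by Kc1; a2: attacked by Ra3; b2: attacked by Kc1.
Legal moves for White: none.
In check with no legal moves → checkmate.

checkmate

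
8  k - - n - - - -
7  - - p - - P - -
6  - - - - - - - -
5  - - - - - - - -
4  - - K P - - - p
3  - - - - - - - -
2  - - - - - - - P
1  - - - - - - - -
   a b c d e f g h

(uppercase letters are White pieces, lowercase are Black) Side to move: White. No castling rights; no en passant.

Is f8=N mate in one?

no

After f8=N: black king on a8; in check: no.
Black is not in check, so this cannot be checkmate.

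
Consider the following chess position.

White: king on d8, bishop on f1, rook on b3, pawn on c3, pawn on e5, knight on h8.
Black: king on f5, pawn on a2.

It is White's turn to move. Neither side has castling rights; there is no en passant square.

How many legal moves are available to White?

24

White to move; king on d8.
In check: no.
Legal moves: Nf7, Ng6, Ke8, Kc8, Ke7, Kd7, Kc7, Rb8, Rb7, Rb6, Rb5, Rb4, Ra3, Rb2, Rb1, Ba6, Bb5, Bc4, Bh3+, Bd3+, Bg2, Be2, e6, c4.
Count: 24.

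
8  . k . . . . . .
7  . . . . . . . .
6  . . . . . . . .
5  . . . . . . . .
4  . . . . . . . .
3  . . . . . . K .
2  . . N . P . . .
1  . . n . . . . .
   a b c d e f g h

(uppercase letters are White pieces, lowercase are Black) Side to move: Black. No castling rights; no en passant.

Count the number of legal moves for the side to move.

9

Black to move; king on b8.
In check: no.
Legal moves: Kc8, Ka8, Kc7, Kb7, Ka7, Nd3, Nb3, Nxe2+, Na2.
Count: 9.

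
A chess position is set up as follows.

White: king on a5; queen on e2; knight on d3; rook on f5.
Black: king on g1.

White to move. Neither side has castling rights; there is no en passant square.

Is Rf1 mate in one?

yes

After Rf1: black king on g1; in check: yes, from the white rook on f1.
King squares — f1: attacked by Qe2; h1: attacked by Rf1; f2: attacked by Rf1; g2: attacked by Qe2; h2: attacked by Qe2.
Black has no legal moves → checkmate.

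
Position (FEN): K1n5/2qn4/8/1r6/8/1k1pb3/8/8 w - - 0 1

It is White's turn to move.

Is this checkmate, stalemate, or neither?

White to move; white king on a8.
In check: no.
King squares — a7: attacked by Be3; b7: attacked by Rb5; b8: attacked by Rb5.
Legal moves for White: none.
Not in check and no legal moves → stalemate.

stalemate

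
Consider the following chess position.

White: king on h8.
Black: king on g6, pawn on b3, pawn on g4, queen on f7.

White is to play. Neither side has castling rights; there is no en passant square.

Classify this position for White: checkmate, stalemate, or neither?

stalemate

White to move; white king on h8.
In check: no.
King squares — g7: attacked by Kg6; h7: attacked by Kg6; g8: attacked by Qf7.
Legal moves for White: none.
Not in check and no legal moves → stalemate.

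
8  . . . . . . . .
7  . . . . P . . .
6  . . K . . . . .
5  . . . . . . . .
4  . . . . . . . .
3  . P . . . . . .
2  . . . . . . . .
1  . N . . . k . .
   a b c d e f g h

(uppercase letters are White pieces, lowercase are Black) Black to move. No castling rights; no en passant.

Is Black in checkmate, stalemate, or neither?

Black to move; black king on f1.
In check: no.
Legal moves for Black: Kg2, Kf2, Ke2, Kg1, Ke1.
Black has 5 legal moves and is not in check → neither.

neither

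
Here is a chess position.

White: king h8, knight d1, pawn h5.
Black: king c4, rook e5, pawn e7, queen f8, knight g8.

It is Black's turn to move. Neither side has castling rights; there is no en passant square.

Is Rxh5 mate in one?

yes

After Rxh5: white king on h8; in check: yes, from the black rook on h5.
King squares — g7: attacked by Qf8; h7: attacked by Rh5; g8: attacked by Qf8.
White has no legal moves → checkmate.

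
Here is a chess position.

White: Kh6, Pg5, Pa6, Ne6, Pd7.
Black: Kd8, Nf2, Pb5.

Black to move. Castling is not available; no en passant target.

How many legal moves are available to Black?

Black to move; king on d8.
In check: yes, from the white knight on e6.
Legal moves: Ke7, Kxd7.
Count: 2.

2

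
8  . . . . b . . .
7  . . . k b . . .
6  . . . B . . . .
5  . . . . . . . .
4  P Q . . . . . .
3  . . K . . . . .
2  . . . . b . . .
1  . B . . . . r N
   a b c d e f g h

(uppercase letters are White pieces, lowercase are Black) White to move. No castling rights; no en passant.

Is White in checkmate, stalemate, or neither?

neither

White to move; white king on c3.
In check: no.
Legal moves for White include: Bb8, Bxe7, Bc7, Be5, Bc5, Bf4, Bg3, Bh2, Qb8, Qb7+, Qb6, Qc5, Qb5+, Qa5, Qh4, Qg4+, Qf4, Qe4, ... (list truncated; more exist).
White has legal moves and is not in check → neither.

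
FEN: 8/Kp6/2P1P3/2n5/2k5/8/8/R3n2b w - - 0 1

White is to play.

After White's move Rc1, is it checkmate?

no

After Rc1: black king on c4; in check: yes, from the white rook on c1.
Black has 7 legal replies: Kd5, Kb5, Kd4, Kb4, Kd3, Kb3, Nc2.
In check but a legal move exists → not checkmate.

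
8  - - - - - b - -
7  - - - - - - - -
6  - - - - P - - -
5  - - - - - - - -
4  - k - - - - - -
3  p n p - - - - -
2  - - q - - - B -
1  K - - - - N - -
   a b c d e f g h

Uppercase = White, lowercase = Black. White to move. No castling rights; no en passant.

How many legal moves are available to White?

0

White to move; king on a1.
In check: yes, from the black knight on b3.
Legal moves: none.
Count: 0.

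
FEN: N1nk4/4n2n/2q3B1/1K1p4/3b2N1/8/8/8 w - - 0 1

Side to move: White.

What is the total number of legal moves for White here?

2

White to move; king on b5.
In check: yes, from the black queen on c6.
Legal moves: Ka5, Kb4.
Count: 2.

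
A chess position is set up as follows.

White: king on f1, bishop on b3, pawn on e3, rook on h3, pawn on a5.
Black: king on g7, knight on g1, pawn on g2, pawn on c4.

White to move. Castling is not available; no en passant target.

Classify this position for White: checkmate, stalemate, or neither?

neither

White to move; white king on f1.
In check: yes, from the black pawn on g2.
King squares — e1: available; g1: available; e2: attacked by Ng1; f2: available; g2: available.
Legal moves for White: Kxg2, Kf2, Kxg1, Ke1.
White is in check but has 4 legal moves → neither.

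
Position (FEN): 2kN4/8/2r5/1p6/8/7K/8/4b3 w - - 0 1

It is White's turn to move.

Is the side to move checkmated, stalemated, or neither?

neither

White to move; white king on h3.
In check: no.
Legal moves for White: Nf7, Nb7, Ne6, Nxc6, Kg4, Kh2, Kg2.
White has 7 legal moves and is not in check → neither.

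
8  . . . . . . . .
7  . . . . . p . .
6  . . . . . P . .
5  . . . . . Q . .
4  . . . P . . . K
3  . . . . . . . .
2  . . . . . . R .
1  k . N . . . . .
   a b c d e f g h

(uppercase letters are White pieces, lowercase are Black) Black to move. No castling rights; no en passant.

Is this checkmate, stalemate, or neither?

Black to move; black king on a1.
In check: no.
King squares — b1: attacked by Qf5; a2: attacked by Nc1; b2: attacked by Rg2.
Legal moves for Black: none.
Not in check and no legal moves → stalemate.

stalemate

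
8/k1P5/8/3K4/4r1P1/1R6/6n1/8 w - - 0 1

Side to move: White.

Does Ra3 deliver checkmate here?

After Ra3: black king on a7; in check: yes, from the white rook on a3.
Black has 3 legal replies: Kb7, Kb6, Ra4.
In check but a legal move exists → not checkmate.

no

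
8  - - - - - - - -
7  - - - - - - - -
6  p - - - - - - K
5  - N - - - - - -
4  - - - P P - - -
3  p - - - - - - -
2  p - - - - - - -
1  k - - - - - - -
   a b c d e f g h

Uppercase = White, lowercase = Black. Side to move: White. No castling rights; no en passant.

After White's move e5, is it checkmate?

no

After e5: black king on a1; in check: no.
Black is not in check, so this cannot be checkmate.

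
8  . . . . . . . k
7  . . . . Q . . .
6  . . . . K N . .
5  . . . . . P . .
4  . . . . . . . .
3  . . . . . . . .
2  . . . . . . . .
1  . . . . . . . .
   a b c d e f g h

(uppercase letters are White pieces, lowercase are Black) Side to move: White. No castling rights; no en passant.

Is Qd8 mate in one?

no

After Qd8: black king on h8; in check: yes, from the white queen on d8.
Black has 1 legal reply: Kg7.
In check but a legal move exists → not checkmate.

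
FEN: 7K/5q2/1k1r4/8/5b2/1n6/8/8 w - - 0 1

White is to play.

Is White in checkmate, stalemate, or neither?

stalemate

White to move; white king on h8.
In check: no.
King squares — g7: attacked by Qf7; h7: attacked by Qf7; g8: attacked by Qf7.
Legal moves for White: none.
Not in check and no legal moves → stalemate.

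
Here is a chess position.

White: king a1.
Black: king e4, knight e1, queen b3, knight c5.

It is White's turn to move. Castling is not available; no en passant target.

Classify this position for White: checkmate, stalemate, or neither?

White to move; white king on a1.
In check: no.
King squares — b1: attacked by Qb3; a2: attacked by Qb3; b2: attacked by Qb3.
Legal moves for White: none.
Not in check and no legal moves → stalemate.

stalemate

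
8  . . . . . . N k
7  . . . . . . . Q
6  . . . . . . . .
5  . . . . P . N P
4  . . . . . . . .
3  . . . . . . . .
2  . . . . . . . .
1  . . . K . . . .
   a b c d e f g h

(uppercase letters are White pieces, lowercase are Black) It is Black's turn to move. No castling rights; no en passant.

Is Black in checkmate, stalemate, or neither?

Black to move; black king on h8.
In check: yes, from the white queen on h7.
King squares — g7: attacked by Qh7; h7: attacked by Ng5; g8: attacked by Qh7.
Legal moves for Black: none.
In check with no legal moves → checkmate.

checkmate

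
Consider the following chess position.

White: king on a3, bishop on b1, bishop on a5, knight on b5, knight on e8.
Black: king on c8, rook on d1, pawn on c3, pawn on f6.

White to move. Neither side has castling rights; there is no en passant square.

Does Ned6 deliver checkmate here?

After Ned6: black king on c8; in check: yes, from the white knight on d6.
Black has 3 legal replies: Kb8, Kd7, Rxd6.
In check but a legal move exists → not checkmate.

no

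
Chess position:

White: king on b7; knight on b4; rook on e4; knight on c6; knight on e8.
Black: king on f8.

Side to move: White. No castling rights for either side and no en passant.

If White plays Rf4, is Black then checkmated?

After Rf4: black king on f8; in check: yes, from the white rook on f4.
Black has 2 legal replies: Kg8, Kxe8.
In check but a legal move exists → not checkmate.

no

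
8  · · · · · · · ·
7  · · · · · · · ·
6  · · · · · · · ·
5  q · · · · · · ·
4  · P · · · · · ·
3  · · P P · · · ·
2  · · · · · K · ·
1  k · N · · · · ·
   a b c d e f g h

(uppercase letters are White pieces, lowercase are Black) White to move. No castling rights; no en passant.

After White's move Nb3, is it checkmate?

no

After Nb3: black king on a1; in check: yes, from the white knight on b3.
Black has 3 legal replies: Kb2, Ka2, Kb1.
In check but a legal move exists → not checkmate.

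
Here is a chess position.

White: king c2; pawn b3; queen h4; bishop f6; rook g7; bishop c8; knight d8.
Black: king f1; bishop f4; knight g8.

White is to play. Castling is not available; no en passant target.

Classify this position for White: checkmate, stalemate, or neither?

neither

White to move; white king on c2.
In check: no.
Legal moves for White include: Nf7, Nb7, Ne6, Nc6, Bd7, Bb7, Be6, Ba6#, Bf5, Bg4, Bh3+, Rxg8, Rh7, Rf7, Re7, Rd7, Rc7, Rb7, ... (list truncated; more exist).
White has legal moves and is not in check → neither.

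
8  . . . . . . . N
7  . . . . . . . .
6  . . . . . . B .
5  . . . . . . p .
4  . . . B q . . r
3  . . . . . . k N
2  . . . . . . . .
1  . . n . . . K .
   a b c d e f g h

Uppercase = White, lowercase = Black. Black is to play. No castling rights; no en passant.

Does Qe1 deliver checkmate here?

After Qe1: white king on g1; in check: yes, from the black queen on e1.
King squares — f1: attacked by Qe1; h1: attacked by Qe1; f2: attacked by Qe1; g2: attacked by Kg3; h2: attacked by Kg3.
White has no legal moves → checkmate.

yes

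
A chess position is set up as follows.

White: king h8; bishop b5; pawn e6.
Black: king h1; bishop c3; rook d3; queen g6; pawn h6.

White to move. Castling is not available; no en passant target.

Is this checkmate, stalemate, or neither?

checkmate

White to move; white king on h8.
In check: yes, from the black bishop on c3.
King squares — g7: attacked by Bc3; h7: attacked by Qg6; g8: attacked by Qg6.
Legal moves for White: none.
In check with no legal moves → checkmate.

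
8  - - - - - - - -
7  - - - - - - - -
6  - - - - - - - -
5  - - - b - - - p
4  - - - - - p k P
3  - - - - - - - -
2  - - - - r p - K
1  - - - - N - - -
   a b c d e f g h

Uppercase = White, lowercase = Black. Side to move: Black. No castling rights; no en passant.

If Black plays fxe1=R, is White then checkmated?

After fxe1=R: white king on h2; in check: yes, from the black rook on e2.
King squares — g1: attacked by Re1; h1: attacked by Re1; g2: attacked by Re2; g3: attacked by Pf4; h3: attacked by Kg4.
White has no legal moves → checkmate.

yes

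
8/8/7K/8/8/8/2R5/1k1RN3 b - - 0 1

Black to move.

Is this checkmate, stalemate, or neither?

checkmate

Black to move; black king on b1.
In check: yes, from the white rook on d1.
King squares — a1: attacked by Rd1; c1: attacked by Rd1; a2: attacked by Rc2; b2: attacked by Rc2; c2: attacked by Ne1.
Legal moves for Black: none.
In check with no legal moves → checkmate.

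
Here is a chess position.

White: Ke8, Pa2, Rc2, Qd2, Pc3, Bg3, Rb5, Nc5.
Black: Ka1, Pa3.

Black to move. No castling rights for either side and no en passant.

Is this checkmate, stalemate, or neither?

Black to move; black king on a1.
In check: no.
King squares — b1: attacked by Rb5; a2: attacked by Rc2; b2: attacked by Rc2.
Legal moves for Black: none.
Not in check and no legal moves → stalemate.

stalemate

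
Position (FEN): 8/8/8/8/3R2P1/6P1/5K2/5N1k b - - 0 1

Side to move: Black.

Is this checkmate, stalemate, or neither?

stalemate

Black to move; black king on h1.
In check: no.
King squares — g1: attacked by Kf2; g2: attacked by Kf2; h2: attacked by Nf1.
Legal moves for Black: none.
Not in check and no legal moves → stalemate.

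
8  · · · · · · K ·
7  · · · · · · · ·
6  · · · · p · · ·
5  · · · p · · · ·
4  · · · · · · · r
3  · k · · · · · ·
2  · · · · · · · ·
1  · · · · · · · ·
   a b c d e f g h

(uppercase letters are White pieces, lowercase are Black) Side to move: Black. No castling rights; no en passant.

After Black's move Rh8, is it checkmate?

no

After Rh8: white king on g8; in check: yes, from the black rook on h8.
White has 3 legal replies: Kxh8, Kg7, Kf7.
In check but a legal move exists → not checkmate.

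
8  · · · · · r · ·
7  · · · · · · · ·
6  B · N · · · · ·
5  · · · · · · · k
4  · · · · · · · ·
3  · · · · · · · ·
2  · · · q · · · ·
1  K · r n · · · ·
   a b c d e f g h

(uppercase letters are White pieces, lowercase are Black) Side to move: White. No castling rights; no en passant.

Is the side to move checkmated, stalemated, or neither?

White to move; white king on a1.
In check: yes, from the black rook on c1.
King squares — b1: attacked by Rc1; a2: attacked by Qd2; b2: attacked by Nd1.
Legal moves for White: none.
In check with no legal moves → checkmate.

checkmate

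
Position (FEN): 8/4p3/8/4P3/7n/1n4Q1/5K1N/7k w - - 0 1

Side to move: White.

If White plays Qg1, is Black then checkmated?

After Qg1: black king on h1; in check: yes, from the white queen on g1.
King squares — g1: attacked by Kf2; g2: attacked by Qg1; h2: attacked by Qg1.
Black has no legal moves → checkmate.

yes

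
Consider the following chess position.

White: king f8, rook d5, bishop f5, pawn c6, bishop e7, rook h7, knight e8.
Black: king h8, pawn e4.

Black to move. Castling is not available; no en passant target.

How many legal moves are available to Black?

0

Black to move; king on h8.
In check: yes, from the white rook on h7.
Legal moves: none.
Count: 0.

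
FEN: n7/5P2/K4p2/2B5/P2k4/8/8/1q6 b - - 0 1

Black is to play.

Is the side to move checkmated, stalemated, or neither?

neither

Black to move; black king on d4.
In check: yes, from the white bishop on c5.
Legal moves for Black: Ke5, Kd5, Kxc5, Ke4, Kc4, Kd3, Kc3.
Black is in check but has 7 legal moves → neither.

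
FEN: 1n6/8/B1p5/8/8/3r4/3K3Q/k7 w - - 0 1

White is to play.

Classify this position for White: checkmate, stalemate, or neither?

White to move; white king on d2.
In check: yes, from the black rook on d3.
Legal moves for White: Kxd3, Ke2, Kc2, Ke1, Kc1, Bxd3.
White is in check but has 6 legal moves → neither.

neither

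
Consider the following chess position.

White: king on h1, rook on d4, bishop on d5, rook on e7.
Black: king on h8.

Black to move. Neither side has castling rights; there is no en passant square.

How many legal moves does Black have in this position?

Black to move; king on h8.
In check: no.
Legal moves: none.
Count: 0.

0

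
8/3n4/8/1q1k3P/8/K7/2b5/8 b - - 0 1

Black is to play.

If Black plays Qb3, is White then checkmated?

yes

After Qb3: white king on a3; in check: yes, from the black queen on b3.
King squares — a2: attacked by Qb3; b2: attacked by Qb3; b3: attacked by Bc2; a4: attacked by Qb3; b4: attacked by Qb3.
White has no legal moves → checkmate.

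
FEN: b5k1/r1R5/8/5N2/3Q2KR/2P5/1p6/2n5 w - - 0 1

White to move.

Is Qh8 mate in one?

After Qh8: black king on g8; in check: yes, from the white queen on h8.
King squares — f7: attacked by Rc7; g7: attacked by Nf5; h7: attacked by Rh4; f8: attacked by Qh8; h8: attacked by Rh4.
Black has no legal moves → checkmate.

yes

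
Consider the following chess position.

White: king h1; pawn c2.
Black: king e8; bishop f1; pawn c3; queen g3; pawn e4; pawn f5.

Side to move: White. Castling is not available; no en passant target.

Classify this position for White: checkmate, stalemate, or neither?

White to move; white king on h1.
In check: no.
King squares — g1: attacked by Qg3; g2: attacked by Bf1; h2: attacked by Qg3.
Legal moves for White: none.
Not in check and no legal moves → stalemate.

stalemate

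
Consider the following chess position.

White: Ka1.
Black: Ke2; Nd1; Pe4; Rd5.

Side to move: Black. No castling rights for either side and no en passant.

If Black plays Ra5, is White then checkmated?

no

After Ra5: white king on a1; in check: yes, from the black rook on a5.
White has 1 legal reply: Kb1.
In check but a legal move exists → not checkmate.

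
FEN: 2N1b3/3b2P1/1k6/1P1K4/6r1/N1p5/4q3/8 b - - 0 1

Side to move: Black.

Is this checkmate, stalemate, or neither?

neither

Black to move; black king on b6.
In check: yes, from the white knight on c8.
King squares — a5: available; b5: attacked by Na3; c5: attacked by Kd5; a6: attacked by Pb5; c6: attacked by Pb5; a7: attacked by Nc8; b7: available; c7: available.
Legal moves for Black: Kc7, Kb7, Ka5, Bxc8.
Black is in check but has 4 legal moves → neither.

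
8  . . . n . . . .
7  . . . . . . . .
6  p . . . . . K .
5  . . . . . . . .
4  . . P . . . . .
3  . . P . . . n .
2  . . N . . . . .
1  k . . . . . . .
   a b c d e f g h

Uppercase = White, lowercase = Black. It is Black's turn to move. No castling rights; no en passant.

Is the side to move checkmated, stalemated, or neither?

neither

Black to move; black king on a1.
In check: yes, from the white knight on c2.
King squares — b1: available; a2: available; b2: available.
Legal moves for Black: Kb2, Ka2, Kb1.
Black is in check but has 3 legal moves → neither.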